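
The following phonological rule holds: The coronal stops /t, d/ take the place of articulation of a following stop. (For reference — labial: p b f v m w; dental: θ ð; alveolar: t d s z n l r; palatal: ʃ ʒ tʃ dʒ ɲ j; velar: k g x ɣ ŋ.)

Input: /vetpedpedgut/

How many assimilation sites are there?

/t/ before /p/ (labial) → [p]
/d/ before /p/ (labial) → [b]
/d/ before /g/ (velar) → [g]
3 segments change.

3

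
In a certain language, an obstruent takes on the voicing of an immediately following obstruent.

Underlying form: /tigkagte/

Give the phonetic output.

[tikkakte]

/g/ before /k/ (voiceless) → [k]
/g/ before /t/ (voiceless) → [k]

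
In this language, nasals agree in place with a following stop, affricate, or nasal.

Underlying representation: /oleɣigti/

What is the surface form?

no segment meets the rule's conditions; no change.

[oleɣigti]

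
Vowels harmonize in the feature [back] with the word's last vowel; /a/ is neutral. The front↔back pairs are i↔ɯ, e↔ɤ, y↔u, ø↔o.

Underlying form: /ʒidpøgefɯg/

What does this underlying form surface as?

[ʒɯdpogɤfɯg]

/i/ harmonizes with /ɯ/ ([+back]) → [ɯ]
/ø/ harmonizes with /ɯ/ ([+back]) → [o]
/e/ harmonizes with /ɯ/ ([+back]) → [ɤ]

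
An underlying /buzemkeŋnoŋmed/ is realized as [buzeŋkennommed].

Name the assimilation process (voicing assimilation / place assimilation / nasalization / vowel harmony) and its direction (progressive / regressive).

place assimilation, regressive

/m/→[ŋ] /ŋ/→[n] /ŋ/→[m].
Each target copies a feature from the following segment, so the direction is regressive.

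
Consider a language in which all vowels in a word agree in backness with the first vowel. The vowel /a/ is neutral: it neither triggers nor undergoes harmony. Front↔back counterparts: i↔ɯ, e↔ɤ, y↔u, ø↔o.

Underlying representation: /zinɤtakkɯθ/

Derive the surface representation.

[zinetakkiθ]

/ɤ/ harmonizes with /i/ ([-back]) → [e]
/ɯ/ harmonizes with /i/ ([-back]) → [i]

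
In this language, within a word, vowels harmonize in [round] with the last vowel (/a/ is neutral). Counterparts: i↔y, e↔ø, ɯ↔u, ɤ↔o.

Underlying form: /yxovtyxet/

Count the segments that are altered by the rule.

/y/ harmonizes with /e/ ([-round]) → [i]
/o/ harmonizes with /e/ ([-round]) → [ɤ]
/y/ harmonizes with /e/ ([-round]) → [i]
3 segments change.

3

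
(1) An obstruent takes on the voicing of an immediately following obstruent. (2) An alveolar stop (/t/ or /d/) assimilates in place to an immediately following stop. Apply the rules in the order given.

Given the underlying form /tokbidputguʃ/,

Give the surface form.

[togbippugguʃ]

Rule 1: /k/ before /b/ (voiced) → [g]
Rule 1: /d/ before /p/ (voiceless) → [t]
Rule 1: /t/ before /g/ (voiced) → [d]
After rule 1: togbitpudguʃ
Rule 2: /t/ before /p/ (labial) → [p]
Rule 2: /d/ before /g/ (velar) → [g]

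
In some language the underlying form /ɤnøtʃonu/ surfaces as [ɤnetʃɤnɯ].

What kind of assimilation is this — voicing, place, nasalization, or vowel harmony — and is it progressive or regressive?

/ø/→[e] /o/→[ɤ] /u/→[ɯ].
Vowels agree with the first vowel, so the harmony is progressive.

vowel harmony, progressive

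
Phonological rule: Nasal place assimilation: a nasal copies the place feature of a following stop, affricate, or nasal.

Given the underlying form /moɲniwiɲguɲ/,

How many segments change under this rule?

/ɲ/ before /n/ (alveolar) → [n]
/ɲ/ before /g/ (velar) → [ŋ]
2 segments change.

2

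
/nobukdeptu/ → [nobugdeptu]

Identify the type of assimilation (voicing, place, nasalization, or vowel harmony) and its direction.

/k/→[g].
Each target copies a feature from the following segment, so the direction is regressive.

voicing assimilation, regressive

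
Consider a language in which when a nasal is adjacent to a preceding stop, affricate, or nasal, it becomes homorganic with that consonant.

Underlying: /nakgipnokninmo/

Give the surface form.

[nakgipmokŋinno]

/n/ after /p/ (labial) → [m]
/n/ after /k/ (velar) → [ŋ]
/m/ after /n/ (alveolar) → [n]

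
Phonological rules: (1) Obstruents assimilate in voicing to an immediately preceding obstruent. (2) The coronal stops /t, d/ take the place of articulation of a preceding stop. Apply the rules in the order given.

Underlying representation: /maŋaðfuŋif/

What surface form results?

[maŋaðvuŋif]

Rule 1: /f/ after /ð/ (voiced) → [v]
After rule 1: maŋaðvuŋif
Rule 2: no segment meets the rule's conditions; no change.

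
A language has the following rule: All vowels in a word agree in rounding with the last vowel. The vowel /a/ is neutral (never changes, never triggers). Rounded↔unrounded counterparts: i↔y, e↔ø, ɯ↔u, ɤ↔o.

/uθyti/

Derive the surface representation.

[ɯθiti]

/u/ harmonizes with /i/ ([-round]) → [ɯ]
/y/ harmonizes with /i/ ([-round]) → [i]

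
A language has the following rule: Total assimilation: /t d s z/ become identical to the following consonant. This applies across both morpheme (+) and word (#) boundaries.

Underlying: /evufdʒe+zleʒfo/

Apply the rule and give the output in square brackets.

/z/ before /l/ → [l] (total assimilation)

[evufdʒe+lleʒfo]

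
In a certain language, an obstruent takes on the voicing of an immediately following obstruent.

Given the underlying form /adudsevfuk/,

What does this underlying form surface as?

[adutseffuk]

/d/ before /s/ (voiceless) → [t]
/v/ before /f/ (voiceless) → [f]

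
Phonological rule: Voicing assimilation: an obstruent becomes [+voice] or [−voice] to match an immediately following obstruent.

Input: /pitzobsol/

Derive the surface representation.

[pidzopsol]

/t/ before /z/ (voiced) → [d]
/b/ before /s/ (voiceless) → [p]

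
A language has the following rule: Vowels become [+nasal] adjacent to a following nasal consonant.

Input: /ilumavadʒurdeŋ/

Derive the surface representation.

/u/ before nasal /m/ → [ũ]
/e/ before nasal /ŋ/ → [ẽ]

[ilũmavadʒurdẽŋ]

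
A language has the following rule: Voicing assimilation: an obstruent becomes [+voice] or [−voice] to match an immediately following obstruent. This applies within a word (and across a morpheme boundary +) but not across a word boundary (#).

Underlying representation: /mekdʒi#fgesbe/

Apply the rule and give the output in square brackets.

[megdʒi#vgezbe]

/k/ before /dʒ/ (voiced) → [g]
/f/ before /g/ (voiced) → [v]
/s/ before /b/ (voiced) → [z]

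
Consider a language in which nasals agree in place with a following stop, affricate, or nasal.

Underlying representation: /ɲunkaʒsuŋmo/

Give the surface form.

/n/ before /k/ (velar) → [ŋ]
/ŋ/ before /m/ (labial) → [m]

[ɲuŋkaʒsummo]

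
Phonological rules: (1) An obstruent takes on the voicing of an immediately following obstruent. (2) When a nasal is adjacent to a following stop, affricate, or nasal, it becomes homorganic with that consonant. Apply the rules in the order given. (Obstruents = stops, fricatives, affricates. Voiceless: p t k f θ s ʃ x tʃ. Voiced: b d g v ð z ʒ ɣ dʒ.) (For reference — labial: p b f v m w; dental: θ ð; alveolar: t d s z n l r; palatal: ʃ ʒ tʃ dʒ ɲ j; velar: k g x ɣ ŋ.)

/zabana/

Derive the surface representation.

Rule 1: no segment meets the rule's conditions; no change.
After rule 1: zabana
Rule 2: no segment meets the rule's conditions; no change.

[zabana]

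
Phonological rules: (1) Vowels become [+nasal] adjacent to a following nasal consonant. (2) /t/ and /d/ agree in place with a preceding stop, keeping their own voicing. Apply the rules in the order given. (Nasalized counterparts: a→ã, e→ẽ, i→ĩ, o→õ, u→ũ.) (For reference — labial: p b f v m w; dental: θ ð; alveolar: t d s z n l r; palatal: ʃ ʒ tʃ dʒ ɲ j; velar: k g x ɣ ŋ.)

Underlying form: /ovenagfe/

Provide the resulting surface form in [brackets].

[ovẽnagfe]

Rule 1: /e/ before nasal /n/ → [ẽ]
After rule 1: ovẽnagfe
Rule 2: no segment meets the rule's conditions; no change.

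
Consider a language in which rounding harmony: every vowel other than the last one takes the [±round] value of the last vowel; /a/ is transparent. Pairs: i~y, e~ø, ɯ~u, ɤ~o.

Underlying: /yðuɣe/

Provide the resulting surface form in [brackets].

/y/ harmonizes with /e/ ([-round]) → [i]
/u/ harmonizes with /e/ ([-round]) → [ɯ]

[iðɯɣe]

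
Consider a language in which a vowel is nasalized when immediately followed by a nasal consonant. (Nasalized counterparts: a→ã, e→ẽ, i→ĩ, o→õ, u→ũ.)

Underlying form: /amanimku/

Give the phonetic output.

[ãmãnĩmku]

/a/ before nasal /m/ → [ã]
/a/ before nasal /n/ → [ã]
/i/ before nasal /m/ → [ĩ]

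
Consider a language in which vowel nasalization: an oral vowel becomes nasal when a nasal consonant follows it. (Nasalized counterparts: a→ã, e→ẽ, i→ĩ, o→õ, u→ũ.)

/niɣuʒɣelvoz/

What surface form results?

no segment meets the rule's conditions; no change.

[niɣuʒɣelvoz]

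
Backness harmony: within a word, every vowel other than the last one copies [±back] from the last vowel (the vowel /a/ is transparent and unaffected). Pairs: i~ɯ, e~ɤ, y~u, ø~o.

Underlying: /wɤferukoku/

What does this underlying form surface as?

/e/ harmonizes with /u/ ([+back]) → [ɤ]

[wɤfɤrukoku]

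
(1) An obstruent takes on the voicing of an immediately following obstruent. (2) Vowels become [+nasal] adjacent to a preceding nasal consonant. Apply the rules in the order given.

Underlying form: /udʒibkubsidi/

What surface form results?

[udʒipkupsidi]

Rule 1: /b/ before /k/ (voiceless) → [p]
Rule 1: /b/ before /s/ (voiceless) → [p]
After rule 1: udʒipkupsidi
Rule 2: no segment meets the rule's conditions; no change.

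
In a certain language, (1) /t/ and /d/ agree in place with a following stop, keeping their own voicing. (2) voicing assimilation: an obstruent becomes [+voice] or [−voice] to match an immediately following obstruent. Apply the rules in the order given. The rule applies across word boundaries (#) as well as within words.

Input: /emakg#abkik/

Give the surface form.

[emagg#apkik]

Rule 1: no segment meets the rule's conditions; no change.
After rule 1: emakg#abkik
Rule 2: /k/ before /g/ (voiced) → [g]
Rule 2: /b/ before /k/ (voiceless) → [p]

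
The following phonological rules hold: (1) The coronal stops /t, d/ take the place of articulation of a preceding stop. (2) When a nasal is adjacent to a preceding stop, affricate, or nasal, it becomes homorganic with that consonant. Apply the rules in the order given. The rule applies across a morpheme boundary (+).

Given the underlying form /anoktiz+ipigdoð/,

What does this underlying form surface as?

Rule 1: /t/ after /k/ (velar) → [k]
Rule 1: /d/ after /g/ (velar) → [g]
After rule 1: anokkiz+ipiggoð
Rule 2: no segment meets the rule's conditions; no change.

[anokkiz+ipiggoð]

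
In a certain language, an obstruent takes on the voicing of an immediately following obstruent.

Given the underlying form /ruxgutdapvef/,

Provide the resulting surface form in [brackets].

/x/ before /g/ (voiced) → [ɣ]
/t/ before /d/ (voiced) → [d]
/p/ before /v/ (voiced) → [b]

[ruɣguddabvef]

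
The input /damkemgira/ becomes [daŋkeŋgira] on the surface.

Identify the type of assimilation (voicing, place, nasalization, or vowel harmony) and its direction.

/m/→[ŋ] /m/→[ŋ].
Each target copies a feature from the following segment, so the direction is regressive.

place assimilation, regressive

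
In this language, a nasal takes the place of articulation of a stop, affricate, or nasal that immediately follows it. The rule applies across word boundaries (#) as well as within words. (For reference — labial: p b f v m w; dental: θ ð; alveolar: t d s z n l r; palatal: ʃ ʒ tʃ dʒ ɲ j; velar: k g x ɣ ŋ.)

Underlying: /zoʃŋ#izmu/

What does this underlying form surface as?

[zoʃŋ#izmu]

no segment meets the rule's conditions; no change.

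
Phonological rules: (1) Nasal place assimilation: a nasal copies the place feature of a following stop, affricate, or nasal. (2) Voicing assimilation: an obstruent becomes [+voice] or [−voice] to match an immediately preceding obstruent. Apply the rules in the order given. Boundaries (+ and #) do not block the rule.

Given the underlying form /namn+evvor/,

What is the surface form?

[nann+evvor]

Rule 1: /m/ before /n/ (alveolar) → [n]
After rule 1: nann+evvor
Rule 2: no segment meets the rule's conditions; no change.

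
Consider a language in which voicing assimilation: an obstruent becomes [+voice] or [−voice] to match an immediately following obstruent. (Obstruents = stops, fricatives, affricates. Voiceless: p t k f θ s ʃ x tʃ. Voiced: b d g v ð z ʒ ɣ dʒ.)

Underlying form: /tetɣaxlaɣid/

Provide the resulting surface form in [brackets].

/t/ before /ɣ/ (voiced) → [d]

[tedɣaxlaɣid]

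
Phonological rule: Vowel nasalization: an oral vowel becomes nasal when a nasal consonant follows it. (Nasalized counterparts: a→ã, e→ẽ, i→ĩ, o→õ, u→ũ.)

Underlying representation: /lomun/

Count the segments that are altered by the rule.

2

/o/ before nasal /m/ → [õ]
/u/ before nasal /n/ → [ũ]
2 segments change.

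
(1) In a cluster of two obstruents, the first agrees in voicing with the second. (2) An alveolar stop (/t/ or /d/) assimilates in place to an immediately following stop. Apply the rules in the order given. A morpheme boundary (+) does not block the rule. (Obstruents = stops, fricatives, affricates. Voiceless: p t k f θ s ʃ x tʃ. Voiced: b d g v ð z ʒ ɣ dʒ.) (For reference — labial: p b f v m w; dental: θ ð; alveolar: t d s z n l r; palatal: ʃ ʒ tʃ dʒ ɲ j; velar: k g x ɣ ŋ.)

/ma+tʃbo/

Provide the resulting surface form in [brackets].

Rule 1: /tʃ/ before /b/ (voiced) → [dʒ]
After rule 1: ma+dʒbo
Rule 2: no segment meets the rule's conditions; no change.

[ma+dʒbo]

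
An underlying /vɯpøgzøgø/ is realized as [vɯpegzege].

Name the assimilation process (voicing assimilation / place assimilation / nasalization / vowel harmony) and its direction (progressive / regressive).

/ø/→[e] /ø/→[e] /ø/→[e].
Vowels agree with the first vowel, so the harmony is progressive.

vowel harmony, progressive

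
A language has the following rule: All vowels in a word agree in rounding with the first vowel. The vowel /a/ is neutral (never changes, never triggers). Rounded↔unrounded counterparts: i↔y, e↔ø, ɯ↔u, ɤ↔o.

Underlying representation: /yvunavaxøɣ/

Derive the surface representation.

no segment meets the rule's conditions; no change.

[yvunavaxøɣ]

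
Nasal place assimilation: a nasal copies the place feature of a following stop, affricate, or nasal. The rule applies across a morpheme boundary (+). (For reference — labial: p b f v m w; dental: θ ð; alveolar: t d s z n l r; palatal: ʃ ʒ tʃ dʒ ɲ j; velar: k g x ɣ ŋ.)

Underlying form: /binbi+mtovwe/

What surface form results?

[bimbi+ntovwe]

/n/ before /b/ (labial) → [m]
/m/ before /t/ (alveolar) → [n]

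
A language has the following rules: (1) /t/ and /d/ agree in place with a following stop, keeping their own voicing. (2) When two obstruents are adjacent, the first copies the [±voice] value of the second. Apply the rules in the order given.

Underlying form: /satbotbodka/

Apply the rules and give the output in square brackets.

[sabbobbokka]

Rule 1: /t/ before /b/ (labial) → [p]
Rule 1: /t/ before /b/ (labial) → [p]
Rule 1: /d/ before /k/ (velar) → [g]
After rule 1: sapbopbogka
Rule 2: /p/ before /b/ (voiced) → [b]
Rule 2: /p/ before /b/ (voiced) → [b]
Rule 2: /g/ before /k/ (voiceless) → [k]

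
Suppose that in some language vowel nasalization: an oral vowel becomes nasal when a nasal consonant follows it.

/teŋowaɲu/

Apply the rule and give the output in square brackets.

/e/ before nasal /ŋ/ → [ẽ]
/a/ before nasal /ɲ/ → [ã]

[tẽŋowãɲu]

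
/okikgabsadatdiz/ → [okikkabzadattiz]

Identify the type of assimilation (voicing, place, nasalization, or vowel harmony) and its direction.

/g/→[k] /s/→[z] /d/→[t].
Each target copies a feature from the preceding segment, so the direction is progressive.

voicing assimilation, progressive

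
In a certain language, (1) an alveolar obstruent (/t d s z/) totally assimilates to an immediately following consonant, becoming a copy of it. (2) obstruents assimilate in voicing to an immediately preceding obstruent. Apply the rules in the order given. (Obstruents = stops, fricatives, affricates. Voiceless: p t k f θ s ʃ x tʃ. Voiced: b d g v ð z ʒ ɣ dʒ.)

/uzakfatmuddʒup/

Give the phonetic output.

[uzakfammudʒdʒup]

Rule 1: /t/ before /m/ → [m] (total assimilation)
Rule 1: /d/ before /dʒ/ → [dʒ] (total assimilation)
After rule 1: uzakfammudʒdʒup
Rule 2: no segment meets the rule's conditions; no change.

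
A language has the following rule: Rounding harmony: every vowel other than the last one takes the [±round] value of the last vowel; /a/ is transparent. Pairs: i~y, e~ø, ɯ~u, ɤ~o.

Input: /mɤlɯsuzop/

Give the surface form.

[molusuzop]

/ɤ/ harmonizes with /o/ ([+round]) → [o]
/ɯ/ harmonizes with /o/ ([+round]) → [u]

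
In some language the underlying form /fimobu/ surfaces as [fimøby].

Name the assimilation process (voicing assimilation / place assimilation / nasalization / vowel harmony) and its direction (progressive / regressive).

/o/→[ø] /u/→[y].
Vowels agree with the first vowel, so the harmony is progressive.

vowel harmony, progressive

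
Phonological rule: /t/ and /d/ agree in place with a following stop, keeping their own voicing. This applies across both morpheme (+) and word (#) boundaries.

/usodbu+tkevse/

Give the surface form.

/d/ before /b/ (labial) → [b]
/t/ before /k/ (velar) → [k]

[usobbu+kkevse]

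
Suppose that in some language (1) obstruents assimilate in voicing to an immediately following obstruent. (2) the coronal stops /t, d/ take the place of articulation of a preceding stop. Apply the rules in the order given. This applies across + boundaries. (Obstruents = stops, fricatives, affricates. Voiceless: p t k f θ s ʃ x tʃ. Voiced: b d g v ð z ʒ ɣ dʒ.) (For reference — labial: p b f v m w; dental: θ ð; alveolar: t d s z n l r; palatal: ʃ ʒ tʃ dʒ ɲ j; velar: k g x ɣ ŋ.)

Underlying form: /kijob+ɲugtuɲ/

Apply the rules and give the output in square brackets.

Rule 1: /g/ before /t/ (voiceless) → [k]
After rule 1: kijob+ɲuktuɲ
Rule 2: /t/ after /k/ (velar) → [k]

[kijob+ɲukkuɲ]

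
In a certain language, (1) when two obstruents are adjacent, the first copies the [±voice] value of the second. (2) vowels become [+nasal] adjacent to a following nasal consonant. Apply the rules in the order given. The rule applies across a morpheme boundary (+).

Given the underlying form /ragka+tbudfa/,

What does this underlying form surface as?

[rakka+dbutfa]

Rule 1: /g/ before /k/ (voiceless) → [k]
Rule 1: /t/ before /b/ (voiced) → [d]
Rule 1: /d/ before /f/ (voiceless) → [t]
After rule 1: rakka+dbutfa
Rule 2: no segment meets the rule's conditions; no change.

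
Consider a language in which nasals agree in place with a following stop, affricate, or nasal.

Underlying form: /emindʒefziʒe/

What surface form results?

/n/ before /dʒ/ (palatal) → [ɲ]

[emiɲdʒefziʒe]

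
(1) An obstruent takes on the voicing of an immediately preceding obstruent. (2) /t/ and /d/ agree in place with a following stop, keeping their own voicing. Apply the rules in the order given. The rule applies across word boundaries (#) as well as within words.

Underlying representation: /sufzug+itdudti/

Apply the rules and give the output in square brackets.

[sufsug+ittuddi]

Rule 1: /z/ after /f/ (voiceless) → [s]
Rule 1: /d/ after /t/ (voiceless) → [t]
Rule 1: /t/ after /d/ (voiced) → [d]
After rule 1: sufsug+ittuddi
Rule 2: no segment meets the rule's conditions; no change.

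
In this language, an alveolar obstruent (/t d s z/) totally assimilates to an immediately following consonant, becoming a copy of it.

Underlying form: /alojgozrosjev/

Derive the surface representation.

/z/ before /r/ → [r] (total assimilation)
/s/ before /j/ → [j] (total assimilation)

[alojgorrojjev]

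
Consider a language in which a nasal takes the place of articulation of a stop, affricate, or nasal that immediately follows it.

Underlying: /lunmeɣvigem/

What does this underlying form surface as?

[lummeɣvigem]

/n/ before /m/ (labial) → [m]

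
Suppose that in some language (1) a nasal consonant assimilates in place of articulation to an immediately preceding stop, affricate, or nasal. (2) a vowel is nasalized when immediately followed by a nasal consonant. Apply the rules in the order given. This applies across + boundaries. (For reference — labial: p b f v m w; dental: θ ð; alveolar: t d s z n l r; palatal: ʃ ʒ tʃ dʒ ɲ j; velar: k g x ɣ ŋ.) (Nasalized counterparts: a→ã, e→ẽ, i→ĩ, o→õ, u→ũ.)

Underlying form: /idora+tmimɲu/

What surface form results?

Rule 1: /m/ after /t/ (alveolar) → [n]
Rule 1: /ɲ/ after /m/ (labial) → [m]
After rule 1: idora+tnimmu
Rule 2: /i/ before nasal /m/ → [ĩ]

[idora+tnĩmmu]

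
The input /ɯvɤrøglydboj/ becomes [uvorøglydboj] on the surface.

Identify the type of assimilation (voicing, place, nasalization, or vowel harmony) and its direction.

/ɯ/→[u] /ɤ/→[o].
Vowels agree with the last vowel, so the harmony is regressive.

vowel harmony, regressive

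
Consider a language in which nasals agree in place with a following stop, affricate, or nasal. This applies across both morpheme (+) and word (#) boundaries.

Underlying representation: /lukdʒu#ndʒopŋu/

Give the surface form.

/n/ before /dʒ/ (palatal) → [ɲ]

[lukdʒu#ɲdʒopŋu]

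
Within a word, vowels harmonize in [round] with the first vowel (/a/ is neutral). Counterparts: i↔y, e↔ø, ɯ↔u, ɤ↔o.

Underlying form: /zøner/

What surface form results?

/e/ harmonizes with /ø/ ([+round]) → [ø]

[zønør]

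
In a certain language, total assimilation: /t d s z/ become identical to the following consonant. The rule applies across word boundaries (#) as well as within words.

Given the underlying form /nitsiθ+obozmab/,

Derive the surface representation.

[nissiθ+obommab]

/t/ before /s/ → [s] (total assimilation)
/z/ before /m/ → [m] (total assimilation)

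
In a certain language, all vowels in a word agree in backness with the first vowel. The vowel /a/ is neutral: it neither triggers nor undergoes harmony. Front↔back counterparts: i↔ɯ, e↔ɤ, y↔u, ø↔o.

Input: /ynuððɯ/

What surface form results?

/u/ harmonizes with /y/ ([-back]) → [y]
/ɯ/ harmonizes with /y/ ([-back]) → [i]

[ynyðði]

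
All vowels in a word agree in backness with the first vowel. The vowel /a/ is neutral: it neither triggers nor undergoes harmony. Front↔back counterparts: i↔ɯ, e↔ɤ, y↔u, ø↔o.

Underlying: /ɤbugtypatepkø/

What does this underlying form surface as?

/y/ harmonizes with /ɤ/ ([+back]) → [u]
/e/ harmonizes with /ɤ/ ([+back]) → [ɤ]
/ø/ harmonizes with /ɤ/ ([+back]) → [o]

[ɤbugtupatɤpko]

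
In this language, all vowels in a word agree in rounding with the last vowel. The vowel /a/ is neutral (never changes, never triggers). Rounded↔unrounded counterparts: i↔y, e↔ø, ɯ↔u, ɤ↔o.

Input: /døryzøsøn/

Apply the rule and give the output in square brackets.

no segment meets the rule's conditions; no change.

[døryzøsøn]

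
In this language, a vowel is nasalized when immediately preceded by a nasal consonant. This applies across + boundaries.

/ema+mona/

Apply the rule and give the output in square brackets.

/a/ after nasal /m/ → [ã]
/o/ after nasal /m/ → [õ]
/a/ after nasal /n/ → [ã]

[emã+mõnã]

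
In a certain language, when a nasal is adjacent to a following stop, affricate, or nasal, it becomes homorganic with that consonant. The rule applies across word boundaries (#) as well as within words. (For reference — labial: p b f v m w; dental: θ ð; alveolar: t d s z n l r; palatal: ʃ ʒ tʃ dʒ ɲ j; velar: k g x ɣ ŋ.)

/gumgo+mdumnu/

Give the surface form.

[guŋgo+ndunnu]

/m/ before /g/ (velar) → [ŋ]
/m/ before /d/ (alveolar) → [n]
/m/ before /n/ (alveolar) → [n]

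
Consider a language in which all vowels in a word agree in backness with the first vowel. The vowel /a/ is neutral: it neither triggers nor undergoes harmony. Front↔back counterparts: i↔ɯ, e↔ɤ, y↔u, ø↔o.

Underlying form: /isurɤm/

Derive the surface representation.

/u/ harmonizes with /i/ ([-back]) → [y]
/ɤ/ harmonizes with /i/ ([-back]) → [e]

[isyrem]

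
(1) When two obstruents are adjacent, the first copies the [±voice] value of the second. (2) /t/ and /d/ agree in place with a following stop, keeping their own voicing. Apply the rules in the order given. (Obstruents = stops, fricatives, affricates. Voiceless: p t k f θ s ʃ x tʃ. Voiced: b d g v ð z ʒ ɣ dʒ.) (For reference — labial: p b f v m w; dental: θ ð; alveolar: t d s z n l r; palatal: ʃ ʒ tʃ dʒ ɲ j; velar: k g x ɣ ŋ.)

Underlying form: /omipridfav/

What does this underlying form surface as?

[omipritfav]

Rule 1: /d/ before /f/ (voiceless) → [t]
After rule 1: omipritfav
Rule 2: no segment meets the rule's conditions; no change.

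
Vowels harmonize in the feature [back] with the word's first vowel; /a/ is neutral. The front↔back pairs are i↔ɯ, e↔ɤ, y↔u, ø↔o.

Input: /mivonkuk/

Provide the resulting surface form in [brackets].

/o/ harmonizes with /i/ ([-back]) → [ø]
/u/ harmonizes with /i/ ([-back]) → [y]

[mivønkyk]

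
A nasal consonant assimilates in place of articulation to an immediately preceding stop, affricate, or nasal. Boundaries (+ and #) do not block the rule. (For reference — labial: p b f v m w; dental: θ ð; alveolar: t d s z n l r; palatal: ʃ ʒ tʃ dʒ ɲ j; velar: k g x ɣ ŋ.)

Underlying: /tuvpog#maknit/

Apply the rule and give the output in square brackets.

/m/ after /g/ (velar) → [ŋ]
/n/ after /k/ (velar) → [ŋ]

[tuvpog#ŋakŋit]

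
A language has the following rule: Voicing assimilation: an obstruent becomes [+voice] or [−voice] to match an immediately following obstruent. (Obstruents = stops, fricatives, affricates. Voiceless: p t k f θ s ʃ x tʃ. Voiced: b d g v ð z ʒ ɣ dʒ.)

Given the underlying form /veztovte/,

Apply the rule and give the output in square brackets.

[vestofte]

/z/ before /t/ (voiceless) → [s]
/v/ before /t/ (voiceless) → [f]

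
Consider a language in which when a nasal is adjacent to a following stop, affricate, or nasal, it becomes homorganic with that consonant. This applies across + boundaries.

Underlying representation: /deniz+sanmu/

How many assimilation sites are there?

1

/n/ before /m/ (labial) → [m]
1 segment changes.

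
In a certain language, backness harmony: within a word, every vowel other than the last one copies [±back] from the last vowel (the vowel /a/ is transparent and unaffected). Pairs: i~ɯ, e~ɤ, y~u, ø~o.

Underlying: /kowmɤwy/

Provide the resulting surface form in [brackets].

[køwmewy]

/o/ harmonizes with /y/ ([-back]) → [ø]
/ɤ/ harmonizes with /y/ ([-back]) → [e]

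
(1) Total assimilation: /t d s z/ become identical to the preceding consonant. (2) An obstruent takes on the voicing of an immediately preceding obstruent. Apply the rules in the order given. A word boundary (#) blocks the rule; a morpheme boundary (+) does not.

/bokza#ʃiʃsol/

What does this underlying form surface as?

[bokka#ʃiʃʃol]

Rule 1: /z/ after /k/ → [k] (total assimilation)
Rule 1: /s/ after /ʃ/ → [ʃ] (total assimilation)
After rule 1: bokka#ʃiʃʃol
Rule 2: no segment meets the rule's conditions; no change.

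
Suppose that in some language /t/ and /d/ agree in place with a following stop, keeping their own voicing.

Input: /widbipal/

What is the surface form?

/d/ before /b/ (labial) → [b]

[wibbipal]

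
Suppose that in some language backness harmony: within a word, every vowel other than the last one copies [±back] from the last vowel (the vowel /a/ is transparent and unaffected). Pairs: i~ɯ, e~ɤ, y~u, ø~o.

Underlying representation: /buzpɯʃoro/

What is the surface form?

[buzpɯʃoro]

no segment meets the rule's conditions; no change.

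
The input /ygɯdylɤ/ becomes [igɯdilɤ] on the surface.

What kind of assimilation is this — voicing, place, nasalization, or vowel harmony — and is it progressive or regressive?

/y/→[i] /y/→[i].
Vowels agree with the last vowel, so the harmony is regressive.

vowel harmony, regressive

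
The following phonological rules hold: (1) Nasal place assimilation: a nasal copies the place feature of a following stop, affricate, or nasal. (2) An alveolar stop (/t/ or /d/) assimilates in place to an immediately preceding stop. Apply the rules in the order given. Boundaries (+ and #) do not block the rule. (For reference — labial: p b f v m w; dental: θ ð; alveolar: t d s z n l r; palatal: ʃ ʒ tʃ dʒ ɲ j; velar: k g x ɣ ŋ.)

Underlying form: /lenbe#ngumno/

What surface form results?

[lembe#ŋgunno]

Rule 1: /n/ before /b/ (labial) → [m]
Rule 1: /n/ before /g/ (velar) → [ŋ]
Rule 1: /m/ before /n/ (alveolar) → [n]
After rule 1: lembe#ŋgunno
Rule 2: no segment meets the rule's conditions; no change.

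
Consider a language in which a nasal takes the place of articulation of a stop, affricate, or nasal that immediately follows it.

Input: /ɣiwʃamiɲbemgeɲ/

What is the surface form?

[ɣiwʃamimbeŋgeɲ]

/ɲ/ before /b/ (labial) → [m]
/m/ before /g/ (velar) → [ŋ]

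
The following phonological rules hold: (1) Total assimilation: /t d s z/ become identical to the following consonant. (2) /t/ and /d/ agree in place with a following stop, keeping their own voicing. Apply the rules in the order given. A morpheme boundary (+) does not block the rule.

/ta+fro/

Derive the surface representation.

[ta+fro]

Rule 1: no segment meets the rule's conditions; no change.
After rule 1: ta+fro
Rule 2: no segment meets the rule's conditions; no change.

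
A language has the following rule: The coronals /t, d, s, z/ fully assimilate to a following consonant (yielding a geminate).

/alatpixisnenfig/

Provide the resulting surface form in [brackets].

/t/ before /p/ → [p] (total assimilation)
/s/ before /n/ → [n] (total assimilation)

[alappixinnenfig]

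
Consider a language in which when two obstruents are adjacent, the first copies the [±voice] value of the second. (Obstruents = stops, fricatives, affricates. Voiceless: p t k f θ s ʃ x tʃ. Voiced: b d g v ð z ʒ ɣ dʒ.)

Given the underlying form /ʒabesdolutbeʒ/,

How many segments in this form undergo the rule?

/s/ before /d/ (voiced) → [z]
/t/ before /b/ (voiced) → [d]
2 segments change.

2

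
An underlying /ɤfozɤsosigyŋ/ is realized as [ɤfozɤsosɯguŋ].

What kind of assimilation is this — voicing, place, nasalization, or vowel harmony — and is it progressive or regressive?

/i/→[ɯ] /y/→[u].
Vowels agree with the first vowel, so the harmony is progressive.

vowel harmony, progressive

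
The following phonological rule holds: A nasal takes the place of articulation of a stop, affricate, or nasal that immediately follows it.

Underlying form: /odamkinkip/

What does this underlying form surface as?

/m/ before /k/ (velar) → [ŋ]
/n/ before /k/ (velar) → [ŋ]

[odaŋkiŋkip]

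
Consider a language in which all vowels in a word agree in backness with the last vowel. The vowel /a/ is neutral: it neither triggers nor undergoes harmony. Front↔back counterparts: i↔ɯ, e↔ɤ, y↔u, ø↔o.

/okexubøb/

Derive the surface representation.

/o/ harmonizes with /ø/ ([-back]) → [ø]
/u/ harmonizes with /ø/ ([-back]) → [y]

[økexybøb]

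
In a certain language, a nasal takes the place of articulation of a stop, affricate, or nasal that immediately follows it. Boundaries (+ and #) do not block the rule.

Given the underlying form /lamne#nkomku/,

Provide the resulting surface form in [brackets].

[lanne#ŋkoŋku]

/m/ before /n/ (alveolar) → [n]
/n/ before /k/ (velar) → [ŋ]
/m/ before /k/ (velar) → [ŋ]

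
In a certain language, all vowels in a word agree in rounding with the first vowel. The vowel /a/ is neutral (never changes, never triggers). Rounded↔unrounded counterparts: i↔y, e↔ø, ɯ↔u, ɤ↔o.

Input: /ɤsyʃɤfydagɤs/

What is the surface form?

/y/ harmonizes with /ɤ/ ([-round]) → [i]
/y/ harmonizes with /ɤ/ ([-round]) → [i]

[ɤsiʃɤfidagɤs]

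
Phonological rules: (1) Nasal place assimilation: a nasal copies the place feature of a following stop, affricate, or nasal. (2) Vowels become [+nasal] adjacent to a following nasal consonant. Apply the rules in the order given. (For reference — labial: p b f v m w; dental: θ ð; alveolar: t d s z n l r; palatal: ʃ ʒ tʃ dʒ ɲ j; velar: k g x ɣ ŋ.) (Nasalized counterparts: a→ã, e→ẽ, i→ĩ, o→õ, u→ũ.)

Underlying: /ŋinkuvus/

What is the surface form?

Rule 1: /n/ before /k/ (velar) → [ŋ]
After rule 1: ŋiŋkuvus
Rule 2: /i/ before nasal /ŋ/ → [ĩ]

[ŋĩŋkuvus]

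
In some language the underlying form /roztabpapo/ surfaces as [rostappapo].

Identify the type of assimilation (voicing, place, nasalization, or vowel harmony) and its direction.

/z/→[s] /b/→[p].
Each target copies a feature from the following segment, so the direction is regressive.

voicing assimilation, regressive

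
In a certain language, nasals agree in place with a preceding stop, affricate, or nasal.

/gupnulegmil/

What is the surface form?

/n/ after /p/ (labial) → [m]
/m/ after /g/ (velar) → [ŋ]

[gupmulegŋil]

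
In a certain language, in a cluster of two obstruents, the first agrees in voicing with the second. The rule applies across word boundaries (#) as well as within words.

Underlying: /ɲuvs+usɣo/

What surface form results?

/v/ before /s/ (voiceless) → [f]
/s/ before /ɣ/ (voiced) → [z]

[ɲufs+uzɣo]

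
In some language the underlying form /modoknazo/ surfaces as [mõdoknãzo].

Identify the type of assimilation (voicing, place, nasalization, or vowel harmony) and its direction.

nasalization, progressive

/o/→[õ] /a/→[ã].
Each target copies a feature from the preceding segment, so the direction is progressive.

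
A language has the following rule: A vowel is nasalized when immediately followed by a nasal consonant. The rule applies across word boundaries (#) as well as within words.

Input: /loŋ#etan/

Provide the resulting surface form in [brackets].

/o/ before nasal /ŋ/ → [õ]
/a/ before nasal /n/ → [ã]

[lõŋ#etãn]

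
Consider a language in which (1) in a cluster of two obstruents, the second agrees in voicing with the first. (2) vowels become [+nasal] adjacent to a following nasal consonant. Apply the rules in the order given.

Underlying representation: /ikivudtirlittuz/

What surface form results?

Rule 1: /t/ after /d/ (voiced) → [d]
After rule 1: ikivuddirlittuz
Rule 2: no segment meets the rule's conditions; no change.

[ikivuddirlittuz]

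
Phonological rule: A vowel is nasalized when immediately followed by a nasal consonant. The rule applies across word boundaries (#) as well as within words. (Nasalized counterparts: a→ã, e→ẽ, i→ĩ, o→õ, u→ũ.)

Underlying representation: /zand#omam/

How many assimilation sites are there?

/a/ before nasal /n/ → [ã]
/o/ before nasal /m/ → [õ]
/a/ before nasal /m/ → [ã]
3 segments change.

3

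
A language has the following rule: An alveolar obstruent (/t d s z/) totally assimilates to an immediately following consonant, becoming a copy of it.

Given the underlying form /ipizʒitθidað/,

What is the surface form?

/z/ before /ʒ/ → [ʒ] (total assimilation)
/t/ before /θ/ → [θ] (total assimilation)

[ipiʒʒiθθidað]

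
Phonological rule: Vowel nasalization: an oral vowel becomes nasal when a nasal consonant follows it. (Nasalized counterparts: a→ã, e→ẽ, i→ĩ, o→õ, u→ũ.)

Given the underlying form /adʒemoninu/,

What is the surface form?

/e/ before nasal /m/ → [ẽ]
/o/ before nasal /n/ → [õ]
/i/ before nasal /n/ → [ĩ]

[adʒẽmõnĩnu]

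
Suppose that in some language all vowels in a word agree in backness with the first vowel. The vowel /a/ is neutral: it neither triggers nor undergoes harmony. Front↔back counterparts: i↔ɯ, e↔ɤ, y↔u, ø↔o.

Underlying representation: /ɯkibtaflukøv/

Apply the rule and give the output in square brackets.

[ɯkɯbtaflukov]

/i/ harmonizes with /ɯ/ ([+back]) → [ɯ]
/ø/ harmonizes with /ɯ/ ([+back]) → [o]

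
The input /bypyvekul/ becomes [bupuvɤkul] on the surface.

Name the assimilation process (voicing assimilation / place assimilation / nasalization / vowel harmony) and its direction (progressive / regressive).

vowel harmony, regressive

/y/→[u] /y/→[u] /e/→[ɤ].
Vowels agree with the last vowel, so the harmony is regressive.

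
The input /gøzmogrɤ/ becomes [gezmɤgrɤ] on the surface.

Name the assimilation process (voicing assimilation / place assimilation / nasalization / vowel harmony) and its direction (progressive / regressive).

vowel harmony, regressive

/ø/→[e] /o/→[ɤ].
Vowels agree with the last vowel, so the harmony is regressive.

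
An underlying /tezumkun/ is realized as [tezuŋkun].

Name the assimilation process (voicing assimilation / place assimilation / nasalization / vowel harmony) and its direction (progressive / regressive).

place assimilation, regressive

/m/→[ŋ].
Each target copies a feature from the following segment, so the direction is regressive.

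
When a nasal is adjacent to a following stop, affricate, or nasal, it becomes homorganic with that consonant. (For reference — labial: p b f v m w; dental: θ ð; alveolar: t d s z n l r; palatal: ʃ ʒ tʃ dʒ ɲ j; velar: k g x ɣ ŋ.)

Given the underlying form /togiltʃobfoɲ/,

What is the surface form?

no segment meets the rule's conditions; no change.

[togiltʃobfoɲ]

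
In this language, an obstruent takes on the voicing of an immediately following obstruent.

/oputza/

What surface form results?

[opudza]

/t/ before /z/ (voiced) → [d]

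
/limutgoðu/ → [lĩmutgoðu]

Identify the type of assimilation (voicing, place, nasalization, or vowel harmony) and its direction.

nasalization, regressive

/i/→[ĩ].
Each target copies a feature from the following segment, so the direction is regressive.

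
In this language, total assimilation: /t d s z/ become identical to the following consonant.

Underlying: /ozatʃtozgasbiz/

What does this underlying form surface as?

/z/ before /g/ → [g] (total assimilation)
/s/ before /b/ → [b] (total assimilation)

[ozatʃtoggabbiz]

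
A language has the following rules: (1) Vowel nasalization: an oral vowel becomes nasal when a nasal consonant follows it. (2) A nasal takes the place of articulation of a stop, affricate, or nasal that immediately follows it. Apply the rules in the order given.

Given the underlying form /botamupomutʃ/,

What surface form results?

Rule 1: /a/ before nasal /m/ → [ã]
Rule 1: /o/ before nasal /m/ → [õ]
After rule 1: botãmupõmutʃ
Rule 2: no segment meets the rule's conditions; no change.

[botãmupõmutʃ]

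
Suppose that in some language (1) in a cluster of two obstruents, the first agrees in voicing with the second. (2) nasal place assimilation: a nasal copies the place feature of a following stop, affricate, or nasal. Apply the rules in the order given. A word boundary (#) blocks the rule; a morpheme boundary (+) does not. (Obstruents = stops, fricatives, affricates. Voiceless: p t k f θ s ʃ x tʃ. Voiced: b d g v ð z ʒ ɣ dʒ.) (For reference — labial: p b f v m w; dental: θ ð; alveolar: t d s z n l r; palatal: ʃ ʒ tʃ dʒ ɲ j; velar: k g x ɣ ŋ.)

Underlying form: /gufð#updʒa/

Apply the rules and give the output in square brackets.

Rule 1: /f/ before /ð/ (voiced) → [v]
Rule 1: /p/ before /dʒ/ (voiced) → [b]
After rule 1: guvð#ubdʒa
Rule 2: no segment meets the rule's conditions; no change.

[guvð#ubdʒa]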